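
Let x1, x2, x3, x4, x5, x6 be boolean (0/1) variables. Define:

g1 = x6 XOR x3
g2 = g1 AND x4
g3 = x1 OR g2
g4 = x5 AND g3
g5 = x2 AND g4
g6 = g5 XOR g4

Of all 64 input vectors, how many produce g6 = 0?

54

g6 = g5 XOR g4 must be 0, so g5 and g4 are equal.
Enumerating the 64 input combinations, 54 give g6 = 0 and 10 give g6 = 1.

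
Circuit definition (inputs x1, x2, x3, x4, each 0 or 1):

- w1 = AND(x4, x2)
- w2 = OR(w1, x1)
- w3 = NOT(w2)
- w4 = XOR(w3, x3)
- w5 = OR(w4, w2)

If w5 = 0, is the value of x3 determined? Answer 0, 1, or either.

1

w5 = OR(w4, w2) must be 0, so both w4 = 0 and w2 = 0.
w4 = XOR(w3, x3) must be 0, so w3 and x3 are equal.
w2 = OR(w1, x1) must be 0, so both w1 = 0 and x1 = 0.
Every assignment with w5 = 0 has x3 = 1; there are 3 such assignment(s).
  x1=0, x2=0, x3=1, x4=0
  x1=0, x2=0, x3=1, x4=1
  x1=0, x2=1, x3=1, x4=0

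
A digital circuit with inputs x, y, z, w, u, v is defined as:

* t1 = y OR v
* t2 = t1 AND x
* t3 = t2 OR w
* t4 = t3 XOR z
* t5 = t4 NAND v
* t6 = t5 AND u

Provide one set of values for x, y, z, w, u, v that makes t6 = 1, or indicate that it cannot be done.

t6 = t5 AND u must be 1, so both t5 = 1 and u = 1.
t5 = t4 NAND v must be 1, so at least one of t4, v is 0.
Check with x=0 y=1 z=1 w=1 u=1 v=1:
t1 = y OR v = 1 OR 1 = 1
t2 = t1 AND x = 1 AND 0 = 0
t3 = t2 OR w = 0 OR 1 = 1
t4 = t3 XOR z = 1 XOR 1 = 0
t5 = t4 NAND v = 0 NAND 1 = 1
t6 = t5 AND u = 1 AND 1 = 1
So t6 = 1 as required.

x=0 y=1 z=1 w=1 u=1 v=1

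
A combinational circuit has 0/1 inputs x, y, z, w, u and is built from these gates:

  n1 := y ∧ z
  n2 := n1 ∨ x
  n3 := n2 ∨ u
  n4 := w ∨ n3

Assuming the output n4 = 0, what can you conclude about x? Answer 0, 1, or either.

0

n4 = w ∨ n3 must be 0, so both w = 0 and n3 = 0.
n3 = n2 ∨ u must be 0, so both n2 = 0 and u = 0.
Every assignment with n4 = 0 has x = 0; there are 3 such assignment(s).
  x=0, y=0, z=0, w=0, u=0
  x=0, y=0, z=1, w=0, u=0
  x=0, y=1, z=0, w=0, u=0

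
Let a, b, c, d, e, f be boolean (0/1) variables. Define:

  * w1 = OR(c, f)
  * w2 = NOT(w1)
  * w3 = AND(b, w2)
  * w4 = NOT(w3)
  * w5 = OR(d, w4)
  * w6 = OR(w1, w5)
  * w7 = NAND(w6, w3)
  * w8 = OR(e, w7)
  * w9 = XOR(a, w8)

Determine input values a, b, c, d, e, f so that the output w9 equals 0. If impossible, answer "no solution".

a=1, b=0, c=1, d=1, e=1, f=0

w9 = XOR(a, w8) must be 0, so a and w8 are equal.
Check with a=1, b=0, c=1, d=1, e=1, f=0:
w1 = OR(c, f) = OR(1, 0) = 1
w2 = NOT(w1) = NOT 1 = 0
w3 = AND(b, w2) = AND(0, 0) = 0
w4 = NOT(w3) = NOT 0 = 1
w5 = OR(d, w4) = OR(1, 1) = 1
w6 = OR(w1, w5) = OR(1, 1) = 1
w7 = NAND(w6, w3) = NAND(1, 0) = 1
w8 = OR(e, w7) = OR(1, 1) = 1
w9 = XOR(a, w8) = XOR(1, 1) = 0
So w9 = 0 as required.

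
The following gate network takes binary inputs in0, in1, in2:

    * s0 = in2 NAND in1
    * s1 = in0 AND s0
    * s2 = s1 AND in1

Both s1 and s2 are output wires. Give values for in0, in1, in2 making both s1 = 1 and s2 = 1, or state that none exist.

Check with in0=1, in1=1, in2=0:
s0 = in2 NAND in1 = 0 NAND 1 = 1
s1 = in0 AND s0 = 1 AND 1 = 1
s2 = s1 AND in1 = 1 AND 1 = 1
So s1 = 1 and s2 = 1.

in0=1, in1=1, in2=0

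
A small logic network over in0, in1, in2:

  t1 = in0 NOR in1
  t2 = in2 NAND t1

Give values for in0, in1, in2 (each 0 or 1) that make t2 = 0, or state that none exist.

in0=0, in1=0, in2=1

Check with in0=0, in1=0, in2=1:
t1 = in0 NOR in1 = 0 NOR 0 = 1
t2 = in2 NAND t1 = 1 NAND 1 = 0
So t2 = 0 as required.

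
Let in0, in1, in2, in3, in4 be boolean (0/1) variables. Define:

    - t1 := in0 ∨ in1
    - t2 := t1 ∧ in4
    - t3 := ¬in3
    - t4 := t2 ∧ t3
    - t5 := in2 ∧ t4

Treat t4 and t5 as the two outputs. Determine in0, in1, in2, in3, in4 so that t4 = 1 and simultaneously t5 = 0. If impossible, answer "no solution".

in0=0, in1=1, in2=0, in3=0, in4=1

Check with in0=0, in1=1, in2=0, in3=0, in4=1:
t1 = in0 ∨ in1 = 0 ∨ 1 = 1
t2 = t1 ∧ in4 = 1 ∧ 1 = 1
t3 = ¬in3 = ¬0 = 1
t4 = t2 ∧ t3 = 1 ∧ 1 = 1
t5 = in2 ∧ t4 = 0 ∧ 1 = 0
So t4 = 1 and t5 = 0.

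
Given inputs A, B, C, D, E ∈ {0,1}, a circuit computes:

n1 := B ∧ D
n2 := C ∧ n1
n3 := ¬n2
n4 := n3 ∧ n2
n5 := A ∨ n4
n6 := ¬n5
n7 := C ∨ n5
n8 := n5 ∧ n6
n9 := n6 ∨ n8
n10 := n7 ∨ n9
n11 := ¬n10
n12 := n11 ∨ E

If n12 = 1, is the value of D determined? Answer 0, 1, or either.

Both values of D occur among assignments with n12 = 1:
  D=0: A=0, B=0, C=0, D=0, E=1
  D=1: A=0, B=0, C=0, D=1, E=1

either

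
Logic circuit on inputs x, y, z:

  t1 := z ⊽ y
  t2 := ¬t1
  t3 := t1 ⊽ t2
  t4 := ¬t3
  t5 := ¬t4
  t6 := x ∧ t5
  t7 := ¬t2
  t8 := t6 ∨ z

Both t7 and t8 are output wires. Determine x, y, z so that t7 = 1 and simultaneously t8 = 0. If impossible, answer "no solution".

x=1, y=0, z=0

Check with x=1, y=0, z=0:
t1 = z ⊽ y = 0 ⊽ 0 = 1
t2 = ¬t1 = ¬1 = 0
t3 = t1 ⊽ t2 = 1 ⊽ 0 = 0
t4 = ¬t3 = ¬0 = 1
t5 = ¬t4 = ¬1 = 0
t6 = x ∧ t5 = 1 ∧ 0 = 0
t7 = ¬t2 = ¬0 = 1
t8 = t6 ∨ z = 0 ∨ 0 = 0
So t7 = 1 and t8 = 0.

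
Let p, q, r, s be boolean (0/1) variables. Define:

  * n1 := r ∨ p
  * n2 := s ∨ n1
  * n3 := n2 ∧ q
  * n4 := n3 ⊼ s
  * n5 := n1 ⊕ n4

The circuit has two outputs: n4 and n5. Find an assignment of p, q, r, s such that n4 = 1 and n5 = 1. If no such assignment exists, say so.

Check with p=0, q=1, r=0, s=0:
n1 = r ∨ p = 0 ∨ 0 = 0
n2 = s ∨ n1 = 0 ∨ 0 = 0
n3 = n2 ∧ q = 0 ∧ 1 = 0
n4 = n3 ⊼ s = 0 ⊼ 0 = 1
n5 = n1 ⊕ n4 = 0 ⊕ 1 = 1
So n4 = 1 and n5 = 1.

p=0, q=1, r=0, s=0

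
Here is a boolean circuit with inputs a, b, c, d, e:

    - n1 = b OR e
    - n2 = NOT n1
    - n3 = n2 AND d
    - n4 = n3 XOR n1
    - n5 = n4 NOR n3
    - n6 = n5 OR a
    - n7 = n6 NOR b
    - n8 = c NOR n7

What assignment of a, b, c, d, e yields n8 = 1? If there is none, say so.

Check with a=1, b=1, c=0, d=1, e=1:
n1 = b OR e = 1 OR 1 = 1
n2 = NOT n1 = NOT 1 = 0
n3 = n2 AND d = 0 AND 1 = 0
n4 = n3 XOR n1 = 0 XOR 1 = 1
n5 = n4 NOR n3 = 1 NOR 0 = 0
n6 = n5 OR a = 0 OR 1 = 1
n7 = n6 NOR b = 1 NOR 1 = 0
n8 = c NOR n7 = 0 NOR 0 = 1
So n8 = 1 as required.

a=1, b=1, c=0, d=1, e=1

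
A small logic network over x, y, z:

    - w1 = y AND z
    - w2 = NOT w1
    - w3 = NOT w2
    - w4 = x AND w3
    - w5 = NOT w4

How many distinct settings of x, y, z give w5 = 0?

1

w5 = NOT w4 must be 0, so w4 = 1.
Satisfying assignments:
  x=1, y=1, z=1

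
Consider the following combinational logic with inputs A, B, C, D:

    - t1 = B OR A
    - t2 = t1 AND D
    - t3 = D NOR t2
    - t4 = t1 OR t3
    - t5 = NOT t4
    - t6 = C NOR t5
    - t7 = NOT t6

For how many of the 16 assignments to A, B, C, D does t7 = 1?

9

t7 = NOT t6 must be 1, so t6 = 0.
Enumerating the 16 input combinations, 9 give t7 = 1 and 7 give t7 = 0.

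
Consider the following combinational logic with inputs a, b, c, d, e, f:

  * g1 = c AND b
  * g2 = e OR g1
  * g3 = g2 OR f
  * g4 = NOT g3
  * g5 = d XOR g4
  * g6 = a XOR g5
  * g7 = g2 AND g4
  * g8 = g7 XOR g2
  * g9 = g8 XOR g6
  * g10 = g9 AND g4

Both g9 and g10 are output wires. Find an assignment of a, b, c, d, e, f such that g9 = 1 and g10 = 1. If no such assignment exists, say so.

a=1, b=0, c=1, d=1, e=0, f=0

Check with a=1, b=0, c=1, d=1, e=0, f=0:
g1 = c AND b = 1 AND 0 = 0
g2 = e OR g1 = 0 OR 0 = 0
g3 = g2 OR f = 0 OR 0 = 0
g4 = NOT g3 = NOT 0 = 1
g5 = d XOR g4 = 1 XOR 1 = 0
g6 = a XOR g5 = 1 XOR 0 = 1
g7 = g2 AND g4 = 0 AND 1 = 0
g8 = g7 XOR g2 = 0 XOR 0 = 0
g9 = g8 XOR g6 = 0 XOR 1 = 1
g10 = g9 AND g4 = 1 AND 1 = 1
So g9 = 1 and g10 = 1.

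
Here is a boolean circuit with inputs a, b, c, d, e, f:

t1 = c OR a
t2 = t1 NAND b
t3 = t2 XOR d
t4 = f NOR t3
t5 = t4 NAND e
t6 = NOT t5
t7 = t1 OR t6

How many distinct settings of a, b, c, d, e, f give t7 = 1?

t7 = t1 OR t6 must be 1, so at least one of t1, t6 is 1.
Enumerating the 64 input combinations, 50 give t7 = 1 and 14 give t7 = 0.

50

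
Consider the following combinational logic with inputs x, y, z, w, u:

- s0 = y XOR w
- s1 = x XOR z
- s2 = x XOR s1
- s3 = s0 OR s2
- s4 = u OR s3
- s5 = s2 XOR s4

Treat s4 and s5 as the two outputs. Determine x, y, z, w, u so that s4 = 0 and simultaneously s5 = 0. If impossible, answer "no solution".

Check with x=1, y=0, z=0, w=0, u=0:
s0 = y XOR w = 0 XOR 0 = 0
s1 = x XOR z = 1 XOR 0 = 1
s2 = x XOR s1 = 1 XOR 1 = 0
s3 = s0 OR s2 = 0 OR 0 = 0
s4 = u OR s3 = 0 OR 0 = 0
s5 = s2 XOR s4 = 0 XOR 0 = 0
So s4 = 0 and s5 = 0.

x=1, y=0, z=0, w=0, u=0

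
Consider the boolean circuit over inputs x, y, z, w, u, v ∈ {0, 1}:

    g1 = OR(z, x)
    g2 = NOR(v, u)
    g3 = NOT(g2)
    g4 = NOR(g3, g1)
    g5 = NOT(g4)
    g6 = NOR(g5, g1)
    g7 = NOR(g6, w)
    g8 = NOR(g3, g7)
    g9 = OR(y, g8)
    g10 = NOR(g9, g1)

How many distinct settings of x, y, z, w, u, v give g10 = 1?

6

g10 = NOR(g9, g1) must be 1, so both g9 = 0 and g1 = 0.
Satisfying assignments:
  x=0, y=0, z=0, w=0, u=0, v=1
  x=0, y=0, z=0, w=0, u=1, v=0
  x=0, y=0, z=0, w=0, u=1, v=1
  x=0, y=0, z=0, w=1, u=0, v=1
  x=0, y=0, z=0, w=1, u=1, v=0
  x=0, y=0, z=0, w=1, u=1, v=1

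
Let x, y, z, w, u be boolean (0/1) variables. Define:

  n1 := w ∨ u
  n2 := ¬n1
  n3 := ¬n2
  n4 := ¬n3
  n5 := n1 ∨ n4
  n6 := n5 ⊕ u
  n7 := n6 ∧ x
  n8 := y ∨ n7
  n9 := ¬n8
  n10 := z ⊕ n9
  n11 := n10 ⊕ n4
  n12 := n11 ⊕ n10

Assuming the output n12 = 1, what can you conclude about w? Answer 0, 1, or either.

0

n12 = n11 ⊕ n10 must be 1, so n11 and n10 differ.
Every assignment with n12 = 1 has w = 0; there are 8 such assignment(s).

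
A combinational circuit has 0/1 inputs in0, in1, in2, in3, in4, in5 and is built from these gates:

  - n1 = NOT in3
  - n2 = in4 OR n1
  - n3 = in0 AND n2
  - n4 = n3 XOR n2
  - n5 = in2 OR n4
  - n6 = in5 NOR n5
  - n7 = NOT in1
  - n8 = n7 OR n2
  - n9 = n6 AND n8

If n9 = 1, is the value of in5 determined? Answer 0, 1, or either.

n9 = n6 AND n8 must be 1, so both n6 = 1 and n8 = 1.
Every assignment with n9 = 1 has in5 = 0; there are 8 such assignment(s).

0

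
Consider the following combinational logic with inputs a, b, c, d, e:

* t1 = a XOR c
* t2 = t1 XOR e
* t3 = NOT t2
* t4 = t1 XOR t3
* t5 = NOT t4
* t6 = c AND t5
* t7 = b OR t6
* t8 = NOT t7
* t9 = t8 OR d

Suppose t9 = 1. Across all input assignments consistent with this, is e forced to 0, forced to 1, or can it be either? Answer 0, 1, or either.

either

Both values of e occur among assignments with t9 = 1:
  e=0: a=0, b=0, c=0, d=0, e=0
  e=1: a=0, b=0, c=0, d=0, e=1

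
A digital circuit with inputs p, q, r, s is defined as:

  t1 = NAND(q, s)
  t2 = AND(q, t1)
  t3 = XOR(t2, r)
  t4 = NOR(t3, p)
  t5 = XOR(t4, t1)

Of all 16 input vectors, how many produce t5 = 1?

t5 = XOR(t4, t1) must be 1, so t4 and t1 differ.
Enumerating the 16 input combinations, 10 give t5 = 1 and 6 give t5 = 0.

10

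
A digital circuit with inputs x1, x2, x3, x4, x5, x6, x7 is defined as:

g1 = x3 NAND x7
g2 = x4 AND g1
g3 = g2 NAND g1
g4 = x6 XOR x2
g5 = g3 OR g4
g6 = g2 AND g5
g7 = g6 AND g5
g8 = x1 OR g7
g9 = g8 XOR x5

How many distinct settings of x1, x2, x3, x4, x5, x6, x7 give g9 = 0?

64

g9 = g8 XOR x5 must be 0, so g8 and x5 are equal.
Enumerating the 128 input combinations, 64 give g9 = 0 and 64 give g9 = 1.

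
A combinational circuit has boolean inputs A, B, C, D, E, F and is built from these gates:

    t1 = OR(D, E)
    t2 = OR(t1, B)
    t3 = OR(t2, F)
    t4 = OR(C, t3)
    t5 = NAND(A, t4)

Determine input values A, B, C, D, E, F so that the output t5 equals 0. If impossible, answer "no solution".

A=1, B=1, C=1, D=0, E=0, F=1

t5 = NAND(A, t4) must be 0, so both A = 1 and t4 = 1.
t4 = OR(C, t3) must be 1, so at least one of C, t3 is 1.
Check with A=1, B=1, C=1, D=0, E=0, F=1:
t1 = OR(D, E) = OR(0, 0) = 0
t2 = OR(t1, B) = OR(0, 1) = 1
t3 = OR(t2, F) = OR(1, 1) = 1
t4 = OR(C, t3) = OR(1, 1) = 1
t5 = NAND(A, t4) = NAND(1, 1) = 0
So t5 = 0 as required.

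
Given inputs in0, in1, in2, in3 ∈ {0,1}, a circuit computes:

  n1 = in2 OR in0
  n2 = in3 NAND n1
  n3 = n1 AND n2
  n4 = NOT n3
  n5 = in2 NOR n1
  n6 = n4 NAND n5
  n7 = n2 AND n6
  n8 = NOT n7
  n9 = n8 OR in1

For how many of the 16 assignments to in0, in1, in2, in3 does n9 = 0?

3

n9 = n8 OR in1 must be 0, so both n8 = 0 and in1 = 0.
n8 = NOT n7 must be 0, so n7 = 1.
n7 = n2 AND n6 must be 1, so both n2 = 1 and n6 = 1.
Satisfying assignments:
  in0=0, in1=0, in2=1, in3=0
  in0=1, in1=0, in2=0, in3=0
  in0=1, in1=0, in2=1, in3=0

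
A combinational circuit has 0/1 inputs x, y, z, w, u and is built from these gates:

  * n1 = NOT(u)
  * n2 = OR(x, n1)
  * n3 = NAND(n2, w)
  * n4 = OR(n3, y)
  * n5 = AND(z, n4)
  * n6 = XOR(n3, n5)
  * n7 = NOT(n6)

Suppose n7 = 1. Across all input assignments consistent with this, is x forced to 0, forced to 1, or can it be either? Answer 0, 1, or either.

Both values of x occur among assignments with n7 = 1:
  x=0: x=0, y=0, z=0, w=1, u=0
  x=1: x=1, y=0, z=0, w=1, u=0

either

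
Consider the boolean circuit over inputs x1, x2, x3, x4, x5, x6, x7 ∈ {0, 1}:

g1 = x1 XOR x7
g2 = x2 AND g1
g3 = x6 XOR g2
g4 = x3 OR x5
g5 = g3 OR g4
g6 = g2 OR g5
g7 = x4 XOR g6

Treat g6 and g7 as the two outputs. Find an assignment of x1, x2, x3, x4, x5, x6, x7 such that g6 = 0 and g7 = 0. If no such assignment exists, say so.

Check with x1=1, x2=0, x3=0, x4=0, x5=0, x6=0, x7=1:
g1 = x1 XOR x7 = 1 XOR 1 = 0
g2 = x2 AND g1 = 0 AND 0 = 0
g3 = x6 XOR g2 = 0 XOR 0 = 0
g4 = x3 OR x5 = 0 OR 0 = 0
g5 = g3 OR g4 = 0 OR 0 = 0
g6 = g2 OR g5 = 0 OR 0 = 0
g7 = x4 XOR g6 = 0 XOR 0 = 0
So g6 = 0 and g7 = 0.

x1=1, x2=0, x3=0, x4=0, x5=0, x6=0, x7=1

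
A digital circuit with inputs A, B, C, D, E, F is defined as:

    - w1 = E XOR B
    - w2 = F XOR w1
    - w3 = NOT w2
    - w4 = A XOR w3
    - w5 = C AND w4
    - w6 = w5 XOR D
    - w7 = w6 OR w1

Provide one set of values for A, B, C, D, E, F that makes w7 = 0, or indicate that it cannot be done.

A=1 B=1 C=0 D=0 E=1 F=1

w7 = w6 OR w1 must be 0, so both w6 = 0 and w1 = 0.
w6 = w5 XOR D must be 0, so w5 and D are equal.
Check with A=1 B=1 C=0 D=0 E=1 F=1:
w1 = E XOR B = 1 XOR 1 = 0
w2 = F XOR w1 = 1 XOR 0 = 1
w3 = NOT w2 = NOT 1 = 0
w4 = A XOR w3 = 1 XOR 0 = 1
w5 = C AND w4 = 0 AND 1 = 0
w6 = w5 XOR D = 0 XOR 0 = 0
w7 = w6 OR w1 = 0 OR 0 = 0
So w7 = 0 as required.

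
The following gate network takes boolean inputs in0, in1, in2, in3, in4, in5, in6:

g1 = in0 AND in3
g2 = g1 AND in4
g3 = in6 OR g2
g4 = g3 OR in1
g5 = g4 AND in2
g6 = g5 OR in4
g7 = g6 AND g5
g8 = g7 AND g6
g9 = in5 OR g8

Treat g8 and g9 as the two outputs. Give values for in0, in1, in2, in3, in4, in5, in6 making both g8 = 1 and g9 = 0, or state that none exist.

no solution exists

Across all 128 input combinations, none give both g8 = 1 and g9 = 0.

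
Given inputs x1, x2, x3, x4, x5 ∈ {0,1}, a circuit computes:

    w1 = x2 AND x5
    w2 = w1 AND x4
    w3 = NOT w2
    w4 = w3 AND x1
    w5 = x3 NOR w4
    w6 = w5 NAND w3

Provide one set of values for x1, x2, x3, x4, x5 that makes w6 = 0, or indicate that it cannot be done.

x1=0, x2=1, x3=0, x4=1, x5=0

w6 = w5 NAND w3 must be 0, so both w5 = 1 and w3 = 1.
w5 = x3 NOR w4 must be 1, so both x3 = 0 and w4 = 0.
w3 = NOT w2 must be 1, so w2 = 0.
Check with x1=0, x2=1, x3=0, x4=1, x5=0:
w1 = x2 AND x5 = 1 AND 0 = 0
w2 = w1 AND x4 = 0 AND 1 = 0
w3 = NOT w2 = NOT 0 = 1
w4 = w3 AND x1 = 1 AND 0 = 0
w5 = x3 NOR w4 = 0 NOR 0 = 1
w6 = w5 NAND w3 = 1 NAND 1 = 0
So w6 = 0 as required.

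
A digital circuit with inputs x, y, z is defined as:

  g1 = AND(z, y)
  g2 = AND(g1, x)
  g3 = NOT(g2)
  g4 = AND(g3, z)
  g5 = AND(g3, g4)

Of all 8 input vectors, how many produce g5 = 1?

3

g5 = AND(g3, g4) must be 1, so both g3 = 1 and g4 = 1.
Satisfying assignments:
  x=0, y=0, z=1
  x=0, y=1, z=1
  x=1, y=0, z=1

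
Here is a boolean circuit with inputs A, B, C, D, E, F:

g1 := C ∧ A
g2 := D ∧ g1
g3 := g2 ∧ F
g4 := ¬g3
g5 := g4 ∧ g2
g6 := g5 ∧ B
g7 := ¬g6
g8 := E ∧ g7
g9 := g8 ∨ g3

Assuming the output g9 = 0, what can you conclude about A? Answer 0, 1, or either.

Both values of A occur among assignments with g9 = 0:
  A=0: A=0, B=0, C=0, D=0, E=0, F=0
  A=1: A=1, B=0, C=0, D=0, E=0, F=0

either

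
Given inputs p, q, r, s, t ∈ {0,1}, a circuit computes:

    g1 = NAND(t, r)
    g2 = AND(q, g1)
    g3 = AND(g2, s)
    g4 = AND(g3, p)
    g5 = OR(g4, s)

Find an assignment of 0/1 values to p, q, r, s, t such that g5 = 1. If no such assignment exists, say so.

p=0 q=0 r=0 s=1 t=1

g5 = OR(g4, s) must be 1, so at least one of g4, s is 1.
Check with p=0 q=0 r=0 s=1 t=1:
g1 = NAND(t, r) = NAND(1, 0) = 1
g2 = AND(q, g1) = AND(0, 1) = 0
g3 = AND(g2, s) = AND(0, 1) = 0
g4 = AND(g3, p) = AND(0, 0) = 0
g5 = OR(g4, s) = OR(0, 1) = 1
So g5 = 1 as required.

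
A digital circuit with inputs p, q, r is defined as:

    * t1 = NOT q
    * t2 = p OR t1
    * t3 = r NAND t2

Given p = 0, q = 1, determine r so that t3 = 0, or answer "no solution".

no solution exists

With p = 0, q = 1 fixed, none of the 2 settings of r give t3 = 0.
For example, with r=0:
t1 = NOT q = NOT 1 = 0
t2 = p OR t1 = 0 OR 0 = 0
t3 = r NAND t2 = 0 NAND 0 = 1
giving t3 = 1 ≠ 0.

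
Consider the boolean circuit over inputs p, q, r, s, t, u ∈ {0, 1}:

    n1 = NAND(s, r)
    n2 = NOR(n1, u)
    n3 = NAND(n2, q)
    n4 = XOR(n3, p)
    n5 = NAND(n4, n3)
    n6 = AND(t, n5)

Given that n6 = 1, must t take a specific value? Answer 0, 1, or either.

n6 = AND(t, n5) must be 1, so both t = 1 and n5 = 1.
n5 = NAND(n4, n3) must be 1, so at least one of n4, n3 is 0.
Every assignment with n6 = 1 has t = 1; there are 17 such assignment(s).

1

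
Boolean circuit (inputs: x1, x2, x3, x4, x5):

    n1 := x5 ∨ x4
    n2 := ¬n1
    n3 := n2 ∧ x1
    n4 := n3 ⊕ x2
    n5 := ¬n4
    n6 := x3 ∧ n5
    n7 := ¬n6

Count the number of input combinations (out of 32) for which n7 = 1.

n7 = ¬n6 must be 1, so n6 = 0.
n6 = x3 ∧ n5 must be 0, so at least one of x3, n5 is 0.
Enumerating the 32 input combinations, 24 give n7 = 1 and 8 give n7 = 0.

24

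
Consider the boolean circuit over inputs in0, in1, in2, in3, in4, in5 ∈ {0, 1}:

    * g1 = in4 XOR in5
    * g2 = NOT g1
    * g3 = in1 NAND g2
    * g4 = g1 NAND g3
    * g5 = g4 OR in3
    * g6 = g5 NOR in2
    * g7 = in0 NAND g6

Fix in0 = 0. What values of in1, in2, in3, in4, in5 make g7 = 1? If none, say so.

in1=0, in2=1, in3=1, in4=1, in5=1

g7 = in0 NAND g6 must be 1, so at least one of in0, g6 is 0.
Check with in0 = 0 and in1=0, in2=1, in3=1, in4=1, in5=1:
g1 = in4 XOR in5 = 1 XOR 1 = 0
g2 = NOT g1 = NOT 0 = 1
g3 = in1 NAND g2 = 0 NAND 1 = 1
g4 = g1 NAND g3 = 0 NAND 1 = 1
g5 = g4 OR in3 = 1 OR 1 = 1
g6 = g5 NOR in2 = 1 NOR 1 = 0
g7 = in0 NAND g6 = 0 NAND 0 = 1
So g7 = 1.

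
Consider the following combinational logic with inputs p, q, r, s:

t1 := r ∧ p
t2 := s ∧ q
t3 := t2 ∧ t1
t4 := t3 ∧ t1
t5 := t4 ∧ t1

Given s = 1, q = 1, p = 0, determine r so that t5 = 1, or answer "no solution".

With s = 1, q = 1, p = 0 fixed, none of the 2 settings of r give t5 = 1.
For example, with r=1:
t1 = r ∧ p = 1 ∧ 0 = 0
t2 = s ∧ q = 1 ∧ 1 = 1
t3 = t2 ∧ t1 = 1 ∧ 0 = 0
t4 = t3 ∧ t1 = 0 ∧ 0 = 0
t5 = t4 ∧ t1 = 0 ∧ 0 = 0
giving t5 = 0 ≠ 1.

no solution exists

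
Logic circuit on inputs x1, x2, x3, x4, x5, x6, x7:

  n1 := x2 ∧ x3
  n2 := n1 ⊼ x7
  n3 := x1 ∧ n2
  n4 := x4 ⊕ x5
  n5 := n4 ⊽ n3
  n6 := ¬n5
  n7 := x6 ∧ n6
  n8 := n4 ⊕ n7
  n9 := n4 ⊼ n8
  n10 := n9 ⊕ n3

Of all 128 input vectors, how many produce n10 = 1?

68

n10 = n9 ⊕ n3 must be 1, so n9 and n3 differ.
Enumerating the 128 input combinations, 68 give n10 = 1 and 60 give n10 = 0.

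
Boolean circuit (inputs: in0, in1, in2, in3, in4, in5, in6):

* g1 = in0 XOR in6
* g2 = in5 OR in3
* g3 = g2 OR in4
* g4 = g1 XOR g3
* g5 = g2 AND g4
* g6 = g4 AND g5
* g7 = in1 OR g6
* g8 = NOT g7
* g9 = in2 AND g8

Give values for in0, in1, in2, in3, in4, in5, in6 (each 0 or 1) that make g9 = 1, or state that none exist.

g9 = in2 AND g8 must be 1, so both in2 = 1 and g8 = 1.
g8 = NOT g7 must be 1, so g7 = 0.
Check with in0=0, in1=0, in2=1, in3=0, in4=1, in5=0, in6=0:
g1 = in0 XOR in6 = 0 XOR 0 = 0
g2 = in5 OR in3 = 0 OR 0 = 0
g3 = g2 OR in4 = 0 OR 1 = 1
g4 = g1 XOR g3 = 0 XOR 1 = 1
g5 = g2 AND g4 = 0 AND 1 = 0
g6 = g4 AND g5 = 1 AND 0 = 0
g7 = in1 OR g6 = 0 OR 0 = 0
g8 = NOT g7 = NOT 0 = 1
g9 = in2 AND g8 = 1 AND 1 = 1
So g9 = 1 as required.

in0=0, in1=0, in2=1, in3=0, in4=1, in5=0, in6=0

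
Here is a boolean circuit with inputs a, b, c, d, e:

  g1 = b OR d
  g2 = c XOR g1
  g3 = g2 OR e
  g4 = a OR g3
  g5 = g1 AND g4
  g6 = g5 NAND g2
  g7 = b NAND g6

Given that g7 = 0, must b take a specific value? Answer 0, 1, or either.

g7 = b NAND g6 must be 0, so both b = 1 and g6 = 1.
g6 = g5 NAND g2 must be 1, so at least one of g5, g2 is 0.
Every assignment with g7 = 0 has b = 1; there are 8 such assignment(s).

1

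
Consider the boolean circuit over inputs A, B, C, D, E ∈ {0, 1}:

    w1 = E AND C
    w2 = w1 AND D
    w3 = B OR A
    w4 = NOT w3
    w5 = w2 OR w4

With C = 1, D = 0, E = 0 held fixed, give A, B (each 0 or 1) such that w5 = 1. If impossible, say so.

A=0, B=0

w5 = w2 OR w4 must be 1, so at least one of w2, w4 is 1.
Check with C = 1, D = 0, E = 0 and A=0, B=0:
w1 = E AND C = 0 AND 1 = 0
w2 = w1 AND D = 0 AND 0 = 0
w3 = B OR A = 0 OR 0 = 0
w4 = NOT w3 = NOT 0 = 1
w5 = w2 OR w4 = 0 OR 1 = 1
So w5 = 1.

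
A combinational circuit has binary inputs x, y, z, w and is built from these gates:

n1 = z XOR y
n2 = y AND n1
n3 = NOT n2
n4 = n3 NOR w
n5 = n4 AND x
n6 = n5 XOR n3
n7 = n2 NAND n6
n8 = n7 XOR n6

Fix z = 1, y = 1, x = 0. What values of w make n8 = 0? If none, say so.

Check with z = 1, y = 1, x = 0 and w=1:
n1 = z XOR y = 1 XOR 1 = 0
n2 = y AND n1 = 1 AND 0 = 0
n3 = NOT n2 = NOT 0 = 1
n4 = n3 NOR w = 1 NOR 1 = 0
n5 = n4 AND x = 0 AND 0 = 0
n6 = n5 XOR n3 = 0 XOR 1 = 1
n7 = n2 NAND n6 = 0 NAND 1 = 1
n8 = n7 XOR n6 = 1 XOR 1 = 0
So n8 = 0.

w=1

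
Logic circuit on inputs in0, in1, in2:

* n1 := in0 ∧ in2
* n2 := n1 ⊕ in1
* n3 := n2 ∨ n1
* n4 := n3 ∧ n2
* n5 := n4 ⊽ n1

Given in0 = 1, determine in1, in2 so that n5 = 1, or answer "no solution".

n5 = n4 ⊽ n1 must be 1, so both n4 = 0 and n1 = 0.
n4 = n3 ∧ n2 must be 0, so at least one of n3, n2 is 0.
Check with in0 = 1 and in1=0, in2=0:
n1 = in0 ∧ in2 = 1 ∧ 0 = 0
n2 = n1 ⊕ in1 = 0 ⊕ 0 = 0
n3 = n2 ∨ n1 = 0 ∨ 0 = 0
n4 = n3 ∧ n2 = 0 ∧ 0 = 0
n5 = n4 ⊽ n1 = 0 ⊽ 0 = 1
So n5 = 1.

in1=0, in2=0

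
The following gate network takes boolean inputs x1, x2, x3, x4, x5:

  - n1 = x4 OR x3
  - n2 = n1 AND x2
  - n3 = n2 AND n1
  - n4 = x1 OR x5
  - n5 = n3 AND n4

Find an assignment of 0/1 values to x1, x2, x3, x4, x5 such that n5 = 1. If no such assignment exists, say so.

n5 = n3 AND n4 must be 1, so both n3 = 1 and n4 = 1.
n3 = n2 AND n1 must be 1, so both n2 = 1 and n1 = 1.
Check with x1=1, x2=1, x3=1, x4=1, x5=0:
n1 = x4 OR x3 = 1 OR 1 = 1
n2 = n1 AND x2 = 1 AND 1 = 1
n3 = n2 AND n1 = 1 AND 1 = 1
n4 = x1 OR x5 = 1 OR 0 = 1
n5 = n3 AND n4 = 1 AND 1 = 1
So n5 = 1 as required.

x1=1, x2=1, x3=1, x4=1, x5=0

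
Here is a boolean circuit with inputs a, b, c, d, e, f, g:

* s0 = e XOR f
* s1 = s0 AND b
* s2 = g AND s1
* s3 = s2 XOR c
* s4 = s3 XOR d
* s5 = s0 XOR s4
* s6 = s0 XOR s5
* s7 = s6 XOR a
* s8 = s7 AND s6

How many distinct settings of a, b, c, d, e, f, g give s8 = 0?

s8 = s7 AND s6 must be 0, so at least one of s7, s6 is 0.
Enumerating the 128 input combinations, 96 give s8 = 0 and 32 give s8 = 1.

96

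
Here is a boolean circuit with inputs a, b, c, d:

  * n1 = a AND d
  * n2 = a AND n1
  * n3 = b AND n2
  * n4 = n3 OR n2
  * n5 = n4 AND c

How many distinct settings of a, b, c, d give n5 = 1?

n5 = n4 AND c must be 1, so both n4 = 1 and c = 1.
n4 = n3 OR n2 must be 1, so at least one of n3, n2 is 1.
Enumerating the 16 input combinations, 2 give n5 = 1 and 14 give n5 = 0.

2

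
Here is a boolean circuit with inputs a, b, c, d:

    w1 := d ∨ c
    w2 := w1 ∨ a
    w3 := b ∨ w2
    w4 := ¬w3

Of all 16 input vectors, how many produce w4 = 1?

1

w4 = ¬w3 must be 1, so w3 = 0.
Satisfying assignments:
  a=0, b=0, c=0, d=0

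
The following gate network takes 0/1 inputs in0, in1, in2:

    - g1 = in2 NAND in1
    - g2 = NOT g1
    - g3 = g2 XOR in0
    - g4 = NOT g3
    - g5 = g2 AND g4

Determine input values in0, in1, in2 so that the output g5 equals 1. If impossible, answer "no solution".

Check with in0=1, in1=1, in2=1:
g1 = in2 NAND in1 = 1 NAND 1 = 0
g2 = NOT g1 = NOT 0 = 1
g3 = g2 XOR in0 = 1 XOR 1 = 0
g4 = NOT g3 = NOT 0 = 1
g5 = g2 AND g4 = 1 AND 1 = 1
So g5 = 1 as required.

in0=1, in1=1, in2=1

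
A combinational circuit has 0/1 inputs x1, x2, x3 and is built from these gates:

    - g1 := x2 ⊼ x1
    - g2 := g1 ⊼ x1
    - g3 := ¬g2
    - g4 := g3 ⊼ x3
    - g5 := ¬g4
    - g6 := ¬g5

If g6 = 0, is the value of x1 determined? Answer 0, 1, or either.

g6 = ¬g5 must be 0, so g5 = 1.
g5 = ¬g4 must be 1, so g4 = 0.
g4 = g3 ⊼ x3 must be 0, so both g3 = 1 and x3 = 1.
Every assignment with g6 = 0 has x1 = 1; there are 1 such assignment(s).
  x1=1, x2=0, x3=1

1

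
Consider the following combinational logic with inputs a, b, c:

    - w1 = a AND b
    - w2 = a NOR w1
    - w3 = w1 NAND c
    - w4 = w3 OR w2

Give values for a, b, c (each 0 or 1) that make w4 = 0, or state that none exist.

w4 = w3 OR w2 must be 0, so both w3 = 0 and w2 = 0.
w3 = w1 NAND c must be 0, so both w1 = 1 and c = 1.
Check with a=1, b=1, c=1:
w1 = a AND b = 1 AND 1 = 1
w2 = a NOR w1 = 1 NOR 1 = 0
w3 = w1 NAND c = 1 NAND 1 = 0
w4 = w3 OR w2 = 0 OR 0 = 0
So w4 = 0 as required.

a=1, b=1, c=1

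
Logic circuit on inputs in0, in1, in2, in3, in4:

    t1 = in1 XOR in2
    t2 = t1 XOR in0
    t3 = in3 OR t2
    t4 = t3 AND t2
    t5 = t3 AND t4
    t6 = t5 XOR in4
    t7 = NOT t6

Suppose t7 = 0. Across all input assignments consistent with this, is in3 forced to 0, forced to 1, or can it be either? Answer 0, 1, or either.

either

Both values of in3 occur among assignments with t7 = 0:
  in3=0: in0=0, in1=0, in2=0, in3=0, in4=1
  in3=1: in0=0, in1=0, in2=0, in3=1, in4=1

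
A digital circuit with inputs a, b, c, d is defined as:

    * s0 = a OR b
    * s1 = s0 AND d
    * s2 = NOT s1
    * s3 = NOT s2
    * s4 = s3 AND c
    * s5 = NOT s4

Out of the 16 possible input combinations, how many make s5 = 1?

s5 = NOT s4 must be 1, so s4 = 0.
s4 = s3 AND c must be 0, so at least one of s3, c is 0.
Enumerating the 16 input combinations, 13 give s5 = 1 and 3 give s5 = 0.

13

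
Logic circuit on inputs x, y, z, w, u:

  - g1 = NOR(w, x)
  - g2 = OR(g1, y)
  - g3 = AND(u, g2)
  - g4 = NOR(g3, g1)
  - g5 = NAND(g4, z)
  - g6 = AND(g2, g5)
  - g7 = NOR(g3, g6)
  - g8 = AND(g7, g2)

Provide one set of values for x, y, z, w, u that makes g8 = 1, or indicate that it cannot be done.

x=0, y=1, z=1, w=1, u=0

Check with x=0, y=1, z=1, w=1, u=0:
g1 = NOR(w, x) = NOR(1, 0) = 0
g2 = OR(g1, y) = OR(0, 1) = 1
g3 = AND(u, g2) = AND(0, 1) = 0
g4 = NOR(g3, g1) = NOR(0, 0) = 1
g5 = NAND(g4, z) = NAND(1, 1) = 0
g6 = AND(g2, g5) = AND(1, 0) = 0
g7 = NOR(g3, g6) = NOR(0, 0) = 1
g8 = AND(g7, g2) = AND(1, 1) = 1
So g8 = 1 as required.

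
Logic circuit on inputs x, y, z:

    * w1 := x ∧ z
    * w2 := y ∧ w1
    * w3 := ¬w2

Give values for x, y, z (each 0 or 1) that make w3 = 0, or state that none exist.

w3 = ¬w2 must be 0, so w2 = 1.
Check with x=1 y=1 z=1:
w1 = x ∧ z = 1 ∧ 1 = 1
w2 = y ∧ w1 = 1 ∧ 1 = 1
w3 = ¬w2 = ¬1 = 0
So w3 = 0 as required.

x=1 y=1 z=1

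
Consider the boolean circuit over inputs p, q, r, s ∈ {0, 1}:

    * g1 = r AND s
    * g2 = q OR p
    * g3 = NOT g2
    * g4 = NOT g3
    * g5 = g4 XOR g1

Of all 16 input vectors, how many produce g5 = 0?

g5 = g4 XOR g1 must be 0, so g4 and g1 are equal.
Satisfying assignments:
  p=0, q=0, r=0, s=0
  p=0, q=0, r=0, s=1
  p=0, q=0, r=1, s=0
  p=0, q=1, r=1, s=1
  p=1, q=0, r=1, s=1
  p=1, q=1, r=1, s=1

6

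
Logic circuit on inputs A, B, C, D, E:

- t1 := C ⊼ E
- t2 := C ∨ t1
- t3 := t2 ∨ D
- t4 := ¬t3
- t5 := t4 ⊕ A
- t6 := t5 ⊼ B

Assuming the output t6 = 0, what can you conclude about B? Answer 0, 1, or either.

t6 = t5 ⊼ B must be 0, so both t5 = 1 and B = 1.
t5 = t4 ⊕ A must be 1, so t4 and A differ.
Every assignment with t6 = 0 has B = 1; there are 8 such assignment(s).

1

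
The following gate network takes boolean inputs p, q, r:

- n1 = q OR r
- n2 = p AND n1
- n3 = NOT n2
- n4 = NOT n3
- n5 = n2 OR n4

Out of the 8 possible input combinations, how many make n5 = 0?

5

n5 = n2 OR n4 must be 0, so both n2 = 0 and n4 = 0.
n2 = p AND n1 must be 0, so at least one of p, n1 is 0.
n4 = NOT n3 must be 0, so n3 = 1.
Satisfying assignments:
  p=0, q=0, r=0
  p=0, q=0, r=1
  p=0, q=1, r=0
  p=0, q=1, r=1
  p=1, q=0, r=0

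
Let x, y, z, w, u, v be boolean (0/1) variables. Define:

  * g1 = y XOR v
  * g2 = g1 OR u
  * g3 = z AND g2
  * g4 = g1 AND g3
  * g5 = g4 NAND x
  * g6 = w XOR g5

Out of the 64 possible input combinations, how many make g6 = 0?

32

g6 = w XOR g5 must be 0, so w and g5 are equal.
Enumerating the 64 input combinations, 32 give g6 = 0 and 32 give g6 = 1.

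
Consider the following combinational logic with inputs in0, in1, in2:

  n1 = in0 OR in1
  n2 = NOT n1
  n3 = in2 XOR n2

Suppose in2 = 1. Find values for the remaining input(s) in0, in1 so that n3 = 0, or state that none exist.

in0=0, in1=0

Check with in2 = 1 and in0=0, in1=0:
n1 = in0 OR in1 = 0 OR 0 = 0
n2 = NOT n1 = NOT 0 = 1
n3 = in2 XOR n2 = 1 XOR 1 = 0
So n3 = 0.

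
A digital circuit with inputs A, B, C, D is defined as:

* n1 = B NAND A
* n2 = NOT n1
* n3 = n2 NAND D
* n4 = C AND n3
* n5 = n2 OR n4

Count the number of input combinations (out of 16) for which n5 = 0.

n5 = n2 OR n4 must be 0, so both n2 = 0 and n4 = 0.
Satisfying assignments:
  A=0, B=0, C=0, D=0
  A=0, B=0, C=0, D=1
  A=0, B=1, C=0, D=0
  A=0, B=1, C=0, D=1
  A=1, B=0, C=0, D=0
  A=1, B=0, C=0, D=1

6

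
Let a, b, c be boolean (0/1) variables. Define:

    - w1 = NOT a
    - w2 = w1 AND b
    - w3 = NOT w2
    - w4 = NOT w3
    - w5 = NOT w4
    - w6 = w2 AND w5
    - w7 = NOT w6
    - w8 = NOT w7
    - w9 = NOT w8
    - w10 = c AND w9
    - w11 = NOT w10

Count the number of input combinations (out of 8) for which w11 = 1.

4

w11 = NOT w10 must be 1, so w10 = 0.
w10 = c AND w9 must be 0, so at least one of c, w9 is 0.
Satisfying assignments:
  a=0, b=0, c=0
  a=0, b=1, c=0
  a=1, b=0, c=0
  a=1, b=1, c=0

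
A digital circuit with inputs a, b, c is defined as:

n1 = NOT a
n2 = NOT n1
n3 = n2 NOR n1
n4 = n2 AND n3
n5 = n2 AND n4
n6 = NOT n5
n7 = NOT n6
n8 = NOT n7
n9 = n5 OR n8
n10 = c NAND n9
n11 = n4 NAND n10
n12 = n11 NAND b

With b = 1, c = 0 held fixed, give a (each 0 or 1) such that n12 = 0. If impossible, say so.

a=0

Check with b = 1, c = 0 and a=0:
n1 = NOT a = NOT 0 = 1
n2 = NOT n1 = NOT 1 = 0
n3 = n2 NOR n1 = 0 NOR 1 = 0
n4 = n2 AND n3 = 0 AND 0 = 0
n5 = n2 AND n4 = 0 AND 0 = 0
n6 = NOT n5 = NOT 0 = 1
n7 = NOT n6 = NOT 1 = 0
n8 = NOT n7 = NOT 0 = 1
n9 = n5 OR n8 = 0 OR 1 = 1
n10 = c NAND n9 = 0 NAND 1 = 1
n11 = n4 NAND n10 = 0 NAND 1 = 1
n12 = n11 NAND b = 1 NAND 1 = 0
So n12 = 0.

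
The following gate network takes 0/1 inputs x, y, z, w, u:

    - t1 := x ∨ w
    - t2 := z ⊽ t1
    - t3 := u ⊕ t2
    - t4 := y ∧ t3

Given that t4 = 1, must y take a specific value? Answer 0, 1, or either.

t4 = y ∧ t3 must be 1, so both y = 1 and t3 = 1.
t3 = u ⊕ t2 must be 1, so u and t2 differ.
Every assignment with t4 = 1 has y = 1; there are 8 such assignment(s).

1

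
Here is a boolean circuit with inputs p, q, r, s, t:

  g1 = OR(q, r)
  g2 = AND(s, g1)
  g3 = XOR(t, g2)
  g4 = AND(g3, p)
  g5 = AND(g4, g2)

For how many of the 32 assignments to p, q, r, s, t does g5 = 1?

g5 = AND(g4, g2) must be 1, so both g4 = 1 and g2 = 1.
g4 = AND(g3, p) must be 1, so both g3 = 1 and p = 1.
g2 = AND(s, g1) must be 1, so both s = 1 and g1 = 1.
Satisfying assignments:
  p=1, q=0, r=1, s=1, t=0
  p=1, q=1, r=0, s=1, t=0
  p=1, q=1, r=1, s=1, t=0

3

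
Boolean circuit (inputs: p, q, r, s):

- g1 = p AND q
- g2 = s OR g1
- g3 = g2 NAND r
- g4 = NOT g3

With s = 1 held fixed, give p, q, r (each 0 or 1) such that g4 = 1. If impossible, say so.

g4 = NOT g3 must be 1, so g3 = 0.
Check with s = 1 and p=0, q=1, r=1:
g1 = p AND q = 0 AND 1 = 0
g2 = s OR g1 = 1 OR 0 = 1
g3 = g2 NAND r = 1 NAND 1 = 0
g4 = NOT g3 = NOT 0 = 1
So g4 = 1.

p=0 q=1 r=1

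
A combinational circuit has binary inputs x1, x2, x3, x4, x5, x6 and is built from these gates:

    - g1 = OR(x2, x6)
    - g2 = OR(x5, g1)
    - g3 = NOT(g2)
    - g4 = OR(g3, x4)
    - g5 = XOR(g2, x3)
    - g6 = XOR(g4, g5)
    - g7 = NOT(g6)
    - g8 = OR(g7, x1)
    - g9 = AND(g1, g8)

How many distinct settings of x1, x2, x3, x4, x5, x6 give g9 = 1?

g9 = AND(g1, g8) must be 1, so both g1 = 1 and g8 = 1.
g1 = OR(x2, x6) must be 1, so at least one of x2, x6 is 1.
g8 = OR(g7, x1) must be 1, so at least one of g7, x1 is 1.
Enumerating the 64 input combinations, 36 give g9 = 1 and 28 give g9 = 0.

36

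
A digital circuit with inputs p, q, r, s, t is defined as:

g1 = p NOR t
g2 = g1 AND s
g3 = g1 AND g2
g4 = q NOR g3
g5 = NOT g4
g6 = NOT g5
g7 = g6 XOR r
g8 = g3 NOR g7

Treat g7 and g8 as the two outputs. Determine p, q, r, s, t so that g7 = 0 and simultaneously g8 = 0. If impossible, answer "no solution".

Check with p=0, q=0, r=0, s=1, t=0:
g1 = p NOR t = 0 NOR 0 = 1
g2 = g1 AND s = 1 AND 1 = 1
g3 = g1 AND g2 = 1 AND 1 = 1
g4 = q NOR g3 = 0 NOR 1 = 0
g5 = NOT g4 = NOT 0 = 1
g6 = NOT g5 = NOT 1 = 0
g7 = g6 XOR r = 0 XOR 0 = 0
g8 = g3 NOR g7 = 1 NOR 0 = 0
So g7 = 0 and g8 = 0.

p=0, q=0, r=0, s=1, t=0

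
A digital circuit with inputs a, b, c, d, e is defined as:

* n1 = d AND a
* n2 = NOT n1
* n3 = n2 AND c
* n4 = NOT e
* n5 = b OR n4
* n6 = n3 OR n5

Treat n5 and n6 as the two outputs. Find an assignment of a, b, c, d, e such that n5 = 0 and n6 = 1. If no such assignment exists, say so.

a=0 b=0 c=1 d=1 e=1

Check with a=0 b=0 c=1 d=1 e=1:
n1 = d AND a = 1 AND 0 = 0
n2 = NOT n1 = NOT 0 = 1
n3 = n2 AND c = 1 AND 1 = 1
n4 = NOT e = NOT 1 = 0
n5 = b OR n4 = 0 OR 0 = 0
n6 = n3 OR n5 = 1 OR 0 = 1
So n5 = 0 and n6 = 1.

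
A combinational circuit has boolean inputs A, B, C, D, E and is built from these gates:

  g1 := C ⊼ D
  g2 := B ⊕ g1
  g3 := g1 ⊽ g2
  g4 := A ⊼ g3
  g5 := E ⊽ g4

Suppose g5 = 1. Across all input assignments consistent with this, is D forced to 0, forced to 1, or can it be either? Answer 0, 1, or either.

g5 = E ⊽ g4 must be 1, so both E = 0 and g4 = 0.
g4 = A ⊼ g3 must be 0, so both A = 1 and g3 = 1.
Every assignment with g5 = 1 has D = 1; there are 1 such assignment(s).
  A=1, B=0, C=1, D=1, E=0

1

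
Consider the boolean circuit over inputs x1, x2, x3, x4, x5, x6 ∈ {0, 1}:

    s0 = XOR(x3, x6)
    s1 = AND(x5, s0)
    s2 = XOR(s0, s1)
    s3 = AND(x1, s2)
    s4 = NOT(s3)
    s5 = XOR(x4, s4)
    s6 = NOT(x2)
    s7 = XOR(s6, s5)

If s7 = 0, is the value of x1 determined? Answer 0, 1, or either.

Both values of x1 occur among assignments with s7 = 0:
  x1=0: x1=0, x2=0, x3=0, x4=0, x5=0, x6=0
  x1=1: x1=1, x2=0, x3=0, x4=0, x5=0, x6=0

either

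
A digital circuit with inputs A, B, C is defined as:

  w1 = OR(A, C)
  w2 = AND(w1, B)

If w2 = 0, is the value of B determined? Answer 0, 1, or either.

Both values of B occur among assignments with w2 = 0:
  B=0: A=0, B=0, C=0
  B=1: A=0, B=1, C=0

either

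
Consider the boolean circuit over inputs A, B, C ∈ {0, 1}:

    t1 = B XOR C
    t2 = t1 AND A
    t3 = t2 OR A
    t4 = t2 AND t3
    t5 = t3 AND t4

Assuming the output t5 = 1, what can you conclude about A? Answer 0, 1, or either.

t5 = t3 AND t4 must be 1, so both t3 = 1 and t4 = 1.
t3 = t2 OR A must be 1, so at least one of t2, A is 1.
Every assignment with t5 = 1 has A = 1; there are 2 such assignment(s).
  A=1, B=0, C=1
  A=1, B=1, C=0

1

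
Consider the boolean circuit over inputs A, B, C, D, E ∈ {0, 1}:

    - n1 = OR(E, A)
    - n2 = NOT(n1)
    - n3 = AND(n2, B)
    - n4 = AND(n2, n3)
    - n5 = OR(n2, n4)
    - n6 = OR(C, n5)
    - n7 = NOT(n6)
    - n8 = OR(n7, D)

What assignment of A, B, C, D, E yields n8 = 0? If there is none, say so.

n8 = OR(n7, D) must be 0, so both n7 = 0 and D = 0.
Check with A=1, B=1, C=1, D=0, E=1:
n1 = OR(E, A) = OR(1, 1) = 1
n2 = NOT(n1) = NOT 1 = 0
n3 = AND(n2, B) = AND(0, 1) = 0
n4 = AND(n2, n3) = AND(0, 0) = 0
n5 = OR(n2, n4) = OR(0, 0) = 0
n6 = OR(C, n5) = OR(1, 0) = 1
n7 = NOT(n6) = NOT 1 = 0
n8 = OR(n7, D) = OR(0, 0) = 0
So n8 = 0 as required.

A=1, B=1, C=1, D=0, E=1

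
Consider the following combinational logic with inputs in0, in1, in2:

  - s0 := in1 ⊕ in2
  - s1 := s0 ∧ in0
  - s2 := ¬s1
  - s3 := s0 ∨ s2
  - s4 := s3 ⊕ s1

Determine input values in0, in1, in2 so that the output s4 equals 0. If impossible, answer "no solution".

s4 = s3 ⊕ s1 must be 0, so s3 and s1 are equal.
Check with in0=1, in1=0, in2=1:
s0 = in1 ⊕ in2 = 0 ⊕ 1 = 1
s1 = s0 ∧ in0 = 1 ∧ 1 = 1
s2 = ¬s1 = ¬1 = 0
s3 = s0 ∨ s2 = 1 ∨ 0 = 1
s4 = s3 ⊕ s1 = 1 ⊕ 1 = 0
So s4 = 0 as required.

in0=1, in1=0, in2=1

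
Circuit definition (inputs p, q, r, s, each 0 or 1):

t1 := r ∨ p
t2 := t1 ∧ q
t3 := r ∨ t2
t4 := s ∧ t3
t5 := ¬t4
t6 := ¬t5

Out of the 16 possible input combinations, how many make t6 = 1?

t6 = ¬t5 must be 1, so t5 = 0.
t5 = ¬t4 must be 0, so t4 = 1.
Satisfying assignments:
  p=0, q=0, r=1, s=1
  p=0, q=1, r=1, s=1
  p=1, q=0, r=1, s=1
  p=1, q=1, r=0, s=1
  p=1, q=1, r=1, s=1

5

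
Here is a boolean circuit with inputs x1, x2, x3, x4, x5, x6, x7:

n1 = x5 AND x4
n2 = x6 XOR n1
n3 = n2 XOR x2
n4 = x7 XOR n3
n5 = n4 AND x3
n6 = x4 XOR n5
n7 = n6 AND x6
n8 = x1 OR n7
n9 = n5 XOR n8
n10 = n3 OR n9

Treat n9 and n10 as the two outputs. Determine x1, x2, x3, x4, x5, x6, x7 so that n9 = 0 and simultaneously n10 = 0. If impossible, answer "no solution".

x1=0, x2=0, x3=1, x4=1, x5=0, x6=0, x7=0

Check with x1=0, x2=0, x3=1, x4=1, x5=0, x6=0, x7=0:
n1 = x5 AND x4 = 0 AND 1 = 0
n2 = x6 XOR n1 = 0 XOR 0 = 0
n3 = n2 XOR x2 = 0 XOR 0 = 0
n4 = x7 XOR n3 = 0 XOR 0 = 0
n5 = n4 AND x3 = 0 AND 1 = 0
n6 = x4 XOR n5 = 1 XOR 0 = 1
n7 = n6 AND x6 = 1 AND 0 = 0
n8 = x1 OR n7 = 0 OR 0 = 0
n9 = n5 XOR n8 = 0 XOR 0 = 0
n10 = n3 OR n9 = 0 OR 0 = 0
So n9 = 0 and n10 = 0.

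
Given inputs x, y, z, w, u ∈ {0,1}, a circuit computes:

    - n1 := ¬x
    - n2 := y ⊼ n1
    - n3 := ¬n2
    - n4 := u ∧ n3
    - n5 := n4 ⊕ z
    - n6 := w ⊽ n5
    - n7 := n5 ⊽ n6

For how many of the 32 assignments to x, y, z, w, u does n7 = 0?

n7 = n5 ⊽ n6 must be 0, so at least one of n5, n6 is 1.
Enumerating the 32 input combinations, 24 give n7 = 0 and 8 give n7 = 1.

24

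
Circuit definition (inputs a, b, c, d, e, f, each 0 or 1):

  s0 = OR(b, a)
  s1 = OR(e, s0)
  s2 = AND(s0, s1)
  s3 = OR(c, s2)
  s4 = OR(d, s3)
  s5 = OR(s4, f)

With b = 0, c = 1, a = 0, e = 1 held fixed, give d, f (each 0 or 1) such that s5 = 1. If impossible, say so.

s5 = OR(s4, f) must be 1, so at least one of s4, f is 1.
Check with b = 0, c = 1, a = 0, e = 1 and d=1, f=1:
s0 = OR(b, a) = OR(0, 0) = 0
s1 = OR(e, s0) = OR(1, 0) = 1
s2 = AND(s0, s1) = AND(0, 1) = 0
s3 = OR(c, s2) = OR(1, 0) = 1
s4 = OR(d, s3) = OR(1, 1) = 1
s5 = OR(s4, f) = OR(1, 1) = 1
So s5 = 1.

d=1, f=1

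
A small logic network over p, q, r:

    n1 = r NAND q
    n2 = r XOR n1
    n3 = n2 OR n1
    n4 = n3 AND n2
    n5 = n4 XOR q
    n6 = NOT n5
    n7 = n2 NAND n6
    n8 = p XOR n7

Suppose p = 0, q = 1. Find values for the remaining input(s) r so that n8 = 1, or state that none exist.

With p = 0, q = 1 fixed, none of the 2 settings of r give n8 = 1.
For example, with r=1:
n1 = r NAND q = 1 NAND 1 = 0
n2 = r XOR n1 = 1 XOR 0 = 1
n3 = n2 OR n1 = 1 OR 0 = 1
n4 = n3 AND n2 = 1 AND 1 = 1
n5 = n4 XOR q = 1 XOR 1 = 0
n6 = NOT n5 = NOT 0 = 1
n7 = n2 NAND n6 = 1 NAND 1 = 0
n8 = p XOR n7 = 0 XOR 0 = 0
giving n8 = 0 ≠ 1.

no solution exists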